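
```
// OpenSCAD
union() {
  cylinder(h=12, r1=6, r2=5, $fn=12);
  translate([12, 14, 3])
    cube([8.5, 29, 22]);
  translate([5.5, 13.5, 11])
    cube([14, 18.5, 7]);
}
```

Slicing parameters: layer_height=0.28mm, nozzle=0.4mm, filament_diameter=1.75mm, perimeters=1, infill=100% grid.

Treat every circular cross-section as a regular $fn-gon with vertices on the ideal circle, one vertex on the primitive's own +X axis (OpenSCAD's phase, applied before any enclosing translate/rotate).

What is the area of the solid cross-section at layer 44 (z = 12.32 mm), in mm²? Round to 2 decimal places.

370.50 mm²

At z = 12.32 mm: the cone does not reach this height (z outside [0, 12]); the 8.5×29 cube at (12, 14) contributes its full rectangle (area 246.50 mm²); the 14×18.5 cube at (5.5, 13.5) contributes its full rectangle (area 259.00 mm²); Combining (union): the regions partially overlap — summed areas 505.50 mm² minus the doubly-counted overlap 135.00 mm² gives 370.50 mm² — area = 370.50 mm². Overall, the cross-section is a single solid region. Net area = 370.50 mm².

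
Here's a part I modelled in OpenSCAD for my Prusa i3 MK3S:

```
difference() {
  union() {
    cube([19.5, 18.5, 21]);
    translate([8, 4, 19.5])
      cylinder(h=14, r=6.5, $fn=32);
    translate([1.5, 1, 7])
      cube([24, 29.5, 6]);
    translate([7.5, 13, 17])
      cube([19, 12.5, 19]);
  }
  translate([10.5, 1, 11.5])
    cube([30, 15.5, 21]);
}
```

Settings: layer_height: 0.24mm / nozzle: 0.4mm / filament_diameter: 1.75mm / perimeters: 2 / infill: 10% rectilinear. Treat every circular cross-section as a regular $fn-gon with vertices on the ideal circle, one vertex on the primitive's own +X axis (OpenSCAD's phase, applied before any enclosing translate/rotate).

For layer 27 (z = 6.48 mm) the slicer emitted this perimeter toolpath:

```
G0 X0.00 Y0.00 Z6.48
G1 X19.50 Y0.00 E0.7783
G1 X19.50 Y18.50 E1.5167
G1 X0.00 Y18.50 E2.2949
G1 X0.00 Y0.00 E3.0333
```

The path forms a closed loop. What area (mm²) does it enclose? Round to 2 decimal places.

360.75 mm²

Apply the shoelace formula to the sequence of (X, Y) vertices; enclosed area = 360.75 mm².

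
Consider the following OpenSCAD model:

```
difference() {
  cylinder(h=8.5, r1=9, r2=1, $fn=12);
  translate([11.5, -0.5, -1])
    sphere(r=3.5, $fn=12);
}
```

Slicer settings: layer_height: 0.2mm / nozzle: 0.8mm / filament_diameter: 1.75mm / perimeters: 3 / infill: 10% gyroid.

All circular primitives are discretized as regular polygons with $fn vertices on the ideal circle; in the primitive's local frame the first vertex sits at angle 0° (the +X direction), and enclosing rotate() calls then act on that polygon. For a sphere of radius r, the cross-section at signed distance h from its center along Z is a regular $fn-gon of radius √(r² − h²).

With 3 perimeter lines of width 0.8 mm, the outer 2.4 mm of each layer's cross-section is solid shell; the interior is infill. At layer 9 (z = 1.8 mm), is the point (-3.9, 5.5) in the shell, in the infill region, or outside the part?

At z = 1.8 mm: the cone contributes a regular 12-gon of circumradius 7.306 (interpolated between r1=9 and r2=1 at t=0.212); the sphere at (11.5, -0.5): section is a regular 12-gon, circumradius = √(r²−h²) = √(3.5²−2.8²) = 2.100; Subtracting the remaining from the first: starting from the cone, the r=3.5 sphere at (11.5, -0.5) misses the remaining region (no effect) — 1 connected region. Overall, the cross-section is a single solid region. The nearest boundary edge runs (-6.33, 3.65)→(-3.65, 6.33); distance from the point to it = 0.41 mm. The point is inside the cross-section, 0.41 mm from the nearest boundary — within the 2.4 mm shell band (3 × 0.8).

shell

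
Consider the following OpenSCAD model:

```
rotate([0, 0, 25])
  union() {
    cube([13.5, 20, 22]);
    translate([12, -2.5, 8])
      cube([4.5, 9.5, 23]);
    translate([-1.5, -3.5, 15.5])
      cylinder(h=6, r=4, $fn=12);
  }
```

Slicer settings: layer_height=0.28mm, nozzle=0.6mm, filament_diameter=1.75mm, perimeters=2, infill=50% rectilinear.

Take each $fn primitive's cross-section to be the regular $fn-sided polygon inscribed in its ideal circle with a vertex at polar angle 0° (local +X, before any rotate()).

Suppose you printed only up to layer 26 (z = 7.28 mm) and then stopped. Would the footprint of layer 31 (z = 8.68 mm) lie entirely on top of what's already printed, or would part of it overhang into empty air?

part overhangs

Compare the two slices. At z = 7.28: the cube is present — its section is the full 13.5×20 rectangle (area 270.00 mm²); the cube at (12, -2.5) is absent (z outside [8, 31]); the cylinder at (-1.5, -3.5) does not reach this height (z outside [15.5, 21.5]); Merging all regions: only the 13.5×20 cube is present, so the union is just that shape — area = 270.00 mm²; (whole slice rotated 25° about Z — lengths, areas and connectivity unchanged). At z = 8.68: the cube is present — its section is the full 13.5×20 rectangle (area 270.00 mm²); the cube at (12, -2.5) (footprint 4.5×9.5) is included at this height (area 42.75 mm²); the cylinder at (-1.5, -3.5) does not reach this height (z outside [15.5, 21.5]); Taking the union: the regions partially overlap — summed areas 312.75 mm² minus the doubly-counted overlap 10.50 mm² gives 302.25 mm² — area = 302.25 mm²; (whole slice rotated 25° about Z — lengths, areas and connectivity unchanged). Checking containment: at z = 8.68 the cross-section extends beyond the z = 7.28 cross-section by about 32.25 mm².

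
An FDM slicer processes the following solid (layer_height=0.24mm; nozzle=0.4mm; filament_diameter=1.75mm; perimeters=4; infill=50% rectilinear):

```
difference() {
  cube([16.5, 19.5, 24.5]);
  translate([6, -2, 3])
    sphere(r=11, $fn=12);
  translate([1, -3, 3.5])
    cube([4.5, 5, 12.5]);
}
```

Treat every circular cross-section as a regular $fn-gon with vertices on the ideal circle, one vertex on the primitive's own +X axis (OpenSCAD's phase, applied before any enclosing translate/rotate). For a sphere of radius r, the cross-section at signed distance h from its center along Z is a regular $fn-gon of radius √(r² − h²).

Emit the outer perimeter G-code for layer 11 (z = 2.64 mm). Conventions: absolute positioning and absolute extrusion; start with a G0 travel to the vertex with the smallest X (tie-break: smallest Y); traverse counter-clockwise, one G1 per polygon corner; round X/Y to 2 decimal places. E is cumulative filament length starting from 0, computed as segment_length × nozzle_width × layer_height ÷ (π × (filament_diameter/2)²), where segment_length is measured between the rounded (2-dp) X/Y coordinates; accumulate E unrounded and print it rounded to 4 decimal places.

At z = 2.64 mm: the cube (footprint 16.5×19.5) is included at this height; the r=11 sphere at (6, -2) slices to a regular 12-gon of circumradius 10.994 (√(r²−h²) with h=0.36 from center); the cube at (1, -3) is absent (z outside [3.5, 16]); Taking the first minus the rest: starting from the 16.5×19.5 cube, the r=11 sphere at (6, -2) partially overlaps it — only the 118.25 mm² overlap (of its 362.61 mm²) is removed, clipping the outline — 1 connected region. The outline is a single polygon with 9 vertices. Extrusion per mm of travel: 0.4 × 0.24 / (π × 0.875²) = 0.039912. Accumulating E over each segment gives final E = 2.7908.

G0 X0.00 Y7.02 Z2.64
G1 X0.50 Y7.52 E0.0282
G1 X6.00 Y8.99 E0.2554
G1 X11.50 Y7.52 E0.4827
G1 X15.52 Y3.50 E0.7096
G1 X16.46 Y0.00 E0.8542
G1 X16.50 Y0.00 E0.8558
G1 X16.50 Y19.50 E1.6341
G1 X0.00 Y19.50 E2.2927
G1 X0.00 Y7.02 E2.7908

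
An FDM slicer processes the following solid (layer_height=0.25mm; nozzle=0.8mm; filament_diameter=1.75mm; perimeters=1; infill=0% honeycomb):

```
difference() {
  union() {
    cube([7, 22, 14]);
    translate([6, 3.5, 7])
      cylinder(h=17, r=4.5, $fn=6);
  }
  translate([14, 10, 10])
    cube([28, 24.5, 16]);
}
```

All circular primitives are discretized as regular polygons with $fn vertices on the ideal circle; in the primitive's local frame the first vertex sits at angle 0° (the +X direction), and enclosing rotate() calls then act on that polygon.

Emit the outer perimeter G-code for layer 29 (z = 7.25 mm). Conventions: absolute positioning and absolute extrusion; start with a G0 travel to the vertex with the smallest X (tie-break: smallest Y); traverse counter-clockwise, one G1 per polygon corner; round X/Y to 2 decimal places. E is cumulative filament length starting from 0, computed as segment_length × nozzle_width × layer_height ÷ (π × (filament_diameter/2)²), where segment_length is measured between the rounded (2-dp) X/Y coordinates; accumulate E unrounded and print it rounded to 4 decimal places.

G0 X0.00 Y0.00 Z7.25
G1 X3.52 Y0.00 E0.2927
G1 X3.75 Y-0.40 E0.3311
G1 X8.25 Y-0.40 E0.7052
G1 X10.50 Y3.50 E1.0796
G1 X8.25 Y7.40 E1.4540
G1 X7.00 Y7.40 E1.5579
G1 X7.00 Y22.00 E2.7719
G1 X0.00 Y22.00 E3.3540
G1 X0.00 Y0.00 E5.1833

At z = 7.25 mm: the 7×22 cube contributes its full rectangle; the r=4.5 cylinder at (6, 3.5) contributes a regular 6-gon of circumradius 4.5; Taking the union: the regions partially overlap (shared area 32.76 mm²), so overlapping operands fuse into one piece — 1 connected region; the cube at (14, 10) is not intersected at this z (z outside [10, 26]); Taking the first minus the rest: none of the subtracted shapes is present at this height, so the result so far is unchanged — 1 connected region. The outline is a single polygon with 9 vertices. Extrusion per mm of travel: 0.8 × 0.25 / (π × 0.875²) = 0.083150. Accumulating E over each segment gives final E = 5.1833.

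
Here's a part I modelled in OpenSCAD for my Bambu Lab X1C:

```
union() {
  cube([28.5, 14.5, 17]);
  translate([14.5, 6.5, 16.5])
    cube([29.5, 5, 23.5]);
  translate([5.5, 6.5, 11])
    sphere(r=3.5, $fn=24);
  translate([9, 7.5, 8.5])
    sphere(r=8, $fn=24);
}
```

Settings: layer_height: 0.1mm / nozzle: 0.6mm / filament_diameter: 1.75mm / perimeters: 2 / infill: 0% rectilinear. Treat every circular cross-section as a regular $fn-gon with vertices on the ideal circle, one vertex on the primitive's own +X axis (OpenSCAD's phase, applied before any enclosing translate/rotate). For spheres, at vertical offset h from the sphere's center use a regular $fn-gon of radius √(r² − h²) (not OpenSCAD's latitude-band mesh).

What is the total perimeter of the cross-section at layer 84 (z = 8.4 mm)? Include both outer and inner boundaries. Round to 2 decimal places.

86.45 mm

At z = 8.4 mm: the 28.5×14.5 cube contributes its full rectangle (perimeter 86.00 mm); the cube at (14.5, 6.5) is absent (z outside [16.5, 40]); the sphere at (5.5, 6.5): section is a regular 24-gon, circumradius = √(r²−h²) = √(3.5²−2.6²) = 2.343 (perimeter = 2·24·2.343·sin(180°/24) = 14.68 mm); the r=8 sphere at (9, 7.5) slices to a regular 24-gon of circumradius 7.999 (√(r²−h²) with h=0.1 from center) (perimeter = 2·24·7.999·sin(180°/24) = 50.12 mm); Combining (union): the regions partially overlap (shared area 209.32 mm²), so the edge portions inside another operand are dropped and the merged outline is re-measured after clipping — boundary = 86.45 mm. Overall, the cross-section is a single solid region. Total boundary length (outer) = 86.45 mm.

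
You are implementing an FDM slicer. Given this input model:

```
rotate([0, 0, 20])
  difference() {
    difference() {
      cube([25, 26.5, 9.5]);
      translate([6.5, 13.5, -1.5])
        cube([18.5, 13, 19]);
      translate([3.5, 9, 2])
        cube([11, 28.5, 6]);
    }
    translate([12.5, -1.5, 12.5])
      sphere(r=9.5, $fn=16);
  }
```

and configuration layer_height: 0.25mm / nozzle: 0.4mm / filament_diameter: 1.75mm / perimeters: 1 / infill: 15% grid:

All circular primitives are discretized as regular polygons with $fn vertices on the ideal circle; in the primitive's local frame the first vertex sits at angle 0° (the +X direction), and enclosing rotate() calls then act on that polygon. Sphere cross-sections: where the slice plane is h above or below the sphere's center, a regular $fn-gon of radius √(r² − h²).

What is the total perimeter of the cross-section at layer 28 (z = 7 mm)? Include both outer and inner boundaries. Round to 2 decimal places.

118.22 mm

At z = 7 mm: the cube is present — its section is the full 25×26.5 rectangle (perimeter 103.00 mm); the cube at (6.5, 13.5) (footprint 18.5×13) is included at this height (perimeter 63.00 mm); the cube at (3.5, 9) (footprint 11×28.5) is included at this height (perimeter 79.00 mm); After the difference (first − rest): starting from the 25×26.5 cube, the 18.5×13 cube at (6.5, 13.5) lies inside it touching the edge (removes its full 240.50 mm²); the 11×28.5 cube at (3.5, 9) partially overlaps it — only the 88.50 mm² overlap (of its 313.50 mm²) is removed, clipping the outline — boundary = 112.00 mm; the r=9.5 sphere at (12.5, -1.5) contributes a regular 16-gon of circumradius √(9.5²−5.5²) = 7.746 (perimeter = 2·16·7.746·sin(180°/16) = 48.36 mm); After the difference (first − rest): starting from that combined region, the r=9.5 sphere at (12.5, -1.5) partially overlaps it — only the 69.05 mm² overlap (of its 183.69 mm²) is removed, clipping the outline — boundary = 118.22 mm; (rotated 20° about Z; rotation is an isometry so areas/perimeters/island counts are preserved). Overall, the cross-section is a single solid region. Total boundary length (outer) = 118.22 mm.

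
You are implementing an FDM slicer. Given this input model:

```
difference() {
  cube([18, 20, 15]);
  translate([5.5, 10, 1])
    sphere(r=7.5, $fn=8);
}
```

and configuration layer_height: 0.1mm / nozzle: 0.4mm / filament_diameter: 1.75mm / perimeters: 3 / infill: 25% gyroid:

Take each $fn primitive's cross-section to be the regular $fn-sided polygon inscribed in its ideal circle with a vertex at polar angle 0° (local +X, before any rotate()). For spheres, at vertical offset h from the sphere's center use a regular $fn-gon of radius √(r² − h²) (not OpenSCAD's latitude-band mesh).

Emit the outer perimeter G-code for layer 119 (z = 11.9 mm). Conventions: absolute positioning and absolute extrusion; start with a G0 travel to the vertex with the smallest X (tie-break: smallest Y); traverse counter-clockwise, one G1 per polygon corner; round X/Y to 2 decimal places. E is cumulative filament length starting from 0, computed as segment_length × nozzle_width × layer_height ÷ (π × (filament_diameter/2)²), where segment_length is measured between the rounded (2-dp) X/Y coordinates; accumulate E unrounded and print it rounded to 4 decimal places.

At z = 11.9 mm: the cube is present — its section is the full 18×20 rectangle; the sphere at (5.5, 10) is absent (|z−center|=10.900 > r=7.5); After the difference (first − rest): none of the subtracted shapes is present at this height, so the 18×20 cube is unchanged — 1 connected region. The outline is a single polygon with 4 vertices. Extrusion per mm of travel: 0.4 × 0.1 / (π × 0.875²) = 0.016630. Accumulating E over each segment gives final E = 1.2639.

G0 X0.00 Y0.00 Z11.90
G1 X18.00 Y0.00 E0.2993
G1 X18.00 Y20.00 E0.6319
G1 X0.00 Y20.00 E0.9313
G1 X0.00 Y0.00 E1.2639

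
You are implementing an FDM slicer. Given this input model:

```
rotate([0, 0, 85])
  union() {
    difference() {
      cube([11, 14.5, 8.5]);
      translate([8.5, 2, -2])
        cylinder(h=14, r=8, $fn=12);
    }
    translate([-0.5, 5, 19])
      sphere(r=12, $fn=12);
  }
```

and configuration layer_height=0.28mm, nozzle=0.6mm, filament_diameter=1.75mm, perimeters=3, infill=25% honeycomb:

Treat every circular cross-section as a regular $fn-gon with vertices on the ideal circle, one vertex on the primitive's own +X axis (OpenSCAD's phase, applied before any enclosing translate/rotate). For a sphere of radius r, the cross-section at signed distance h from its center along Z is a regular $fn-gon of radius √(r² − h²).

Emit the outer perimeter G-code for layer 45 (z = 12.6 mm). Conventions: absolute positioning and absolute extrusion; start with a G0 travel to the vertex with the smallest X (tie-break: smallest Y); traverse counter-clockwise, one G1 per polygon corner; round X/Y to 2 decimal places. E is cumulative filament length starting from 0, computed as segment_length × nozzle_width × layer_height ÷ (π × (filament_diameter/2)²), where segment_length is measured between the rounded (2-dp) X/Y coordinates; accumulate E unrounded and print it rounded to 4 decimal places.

At z = 12.6 mm: the cube is absent (z outside [0, 8.5]); the cylinder at (8.5, 2) is absent (z outside [-2, 12]); After the difference (first − rest): the first operand is absent here, so nothing remains; the sphere at (-0.5, 5): section is a regular 12-gon, circumradius = √(r²−h²) = √(12²−6.4²) = 10.151; Taking the union: only the r=12 sphere at (-0.5, 5) is present, so the union is just that shape — 1 connected region; (rotated 85° about Z; rotation is an isometry so areas/perimeters/island counts are preserved). The outline is a single polygon with 12 vertices. Extrusion per mm of travel: 0.6 × 0.28 / (π × 0.875²) = 0.069846. Accumulating E over each segment gives final E = 4.4041.

G0 X-15.14 Y0.82 Z12.60
G1 X-14.22 Y-4.35 E0.3668
G1 X-10.85 Y-8.38 E0.7337
G1 X-5.91 Y-10.17 E1.1007
G1 X-0.73 Y-9.26 E1.4680
G1 X3.29 Y-5.88 E1.8349
G1 X5.09 Y-0.95 E2.2015
G1 X4.18 Y4.23 E2.5688
G1 X0.80 Y8.25 E2.9356
G1 X-4.14 Y10.05 E3.3029
G1 X-9.31 Y9.14 E3.6695
G1 X-13.34 Y5.76 E4.0369
G1 X-15.14 Y0.82 E4.4041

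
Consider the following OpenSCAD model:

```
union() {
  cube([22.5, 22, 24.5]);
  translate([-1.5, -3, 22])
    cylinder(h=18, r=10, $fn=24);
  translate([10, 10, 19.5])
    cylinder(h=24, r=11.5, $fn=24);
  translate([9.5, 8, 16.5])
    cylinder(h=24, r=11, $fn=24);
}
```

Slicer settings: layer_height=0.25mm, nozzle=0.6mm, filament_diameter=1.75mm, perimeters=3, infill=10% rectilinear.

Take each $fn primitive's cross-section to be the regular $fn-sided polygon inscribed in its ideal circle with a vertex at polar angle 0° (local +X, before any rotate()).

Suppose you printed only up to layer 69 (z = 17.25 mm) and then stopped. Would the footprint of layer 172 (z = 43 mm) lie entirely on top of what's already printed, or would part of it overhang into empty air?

Compare the two slices. At z = 17.25: the cube is present — its section is the full 22.5×22 rectangle (area 495.00 mm²); the cylinder at (-1.5, -3) does not reach this height (z outside [22, 40]); the cylinder at (10, 10) is not intersected at this z (z outside [19.5, 43.5]); the r=11 cylinder at (9.5, 8) contributes a regular 24-gon of circumradius 11 (area = (24/2)·11.000²·sin(360°/24) = 375.81 mm²); Merging all regions: the regions partially overlap — summed areas 870.81 mm² minus the doubly-counted overlap 335.21 mm² gives 535.59 mm² — area = 535.59 mm². At z = 43: the cube does not reach this height (z outside [0, 24.5]); the cylinder at (-1.5, -3) does not reach this height (z outside [22, 40]); the r=11.5 cylinder at (10, 10) gives a regular 24-gon of circumradius 11.5 (constant along its height) (area = (24/2)·11.500²·sin(360°/24) = 410.75 mm²); the cylinder at (9.5, 8) is not intersected at this z (z outside [16.5, 40.5]); Merging all regions: only the r=11.5 cylinder at (10, 10) is present, so the union is just that shape — area = 410.75 mm². Checking containment: at z = 43 the cross-section extends beyond the z = 17.25 cross-section by about 2.97 mm².

part overhangs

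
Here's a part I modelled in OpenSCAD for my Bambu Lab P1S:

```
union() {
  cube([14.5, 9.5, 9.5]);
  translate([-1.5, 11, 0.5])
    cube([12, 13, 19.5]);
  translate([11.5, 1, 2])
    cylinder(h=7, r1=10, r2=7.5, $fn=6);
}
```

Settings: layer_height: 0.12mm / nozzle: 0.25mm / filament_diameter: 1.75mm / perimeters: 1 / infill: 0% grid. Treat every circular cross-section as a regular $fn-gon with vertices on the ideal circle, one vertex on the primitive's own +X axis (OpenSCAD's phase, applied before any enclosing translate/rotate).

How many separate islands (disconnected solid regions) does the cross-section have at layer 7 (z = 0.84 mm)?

2

At z = 0.84 mm: the cube is present — its section is the full 14.5×9.5 rectangle; the cube at (-1.5, 11) is present — its section is the full 12×13 rectangle; the cone at (11.5, 1) does not reach this height (z outside [2, 9]); Combining (union): the 2 present regions are separate (no shared area or edge), so areas and boundary lengths simply add and each stays a separate island — 2 connected regions. Overall, the cross-section has 2 separate islands. Island count = 2.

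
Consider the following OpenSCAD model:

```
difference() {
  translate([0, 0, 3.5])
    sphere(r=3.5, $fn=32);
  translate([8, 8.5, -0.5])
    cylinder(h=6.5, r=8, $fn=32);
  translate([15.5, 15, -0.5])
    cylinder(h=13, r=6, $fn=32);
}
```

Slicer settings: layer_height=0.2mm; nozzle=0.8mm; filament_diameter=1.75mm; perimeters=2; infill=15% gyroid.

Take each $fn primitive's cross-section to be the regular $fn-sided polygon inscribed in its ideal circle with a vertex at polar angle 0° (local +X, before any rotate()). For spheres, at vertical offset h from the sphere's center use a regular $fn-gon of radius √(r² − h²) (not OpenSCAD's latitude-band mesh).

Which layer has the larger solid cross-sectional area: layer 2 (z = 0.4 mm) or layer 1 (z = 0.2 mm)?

Layer 2 (z = 0.4): the r=3.5 sphere contributes a regular 32-gon of circumradius √(3.5²−3.1²) = 1.625 (area = (32/2)·1.625²·sin(360°/32) = 8.24 mm²); the cylinder at (8, 8.5): section is a regular 32-gon, circumradius r=8 (area = (32/2)·8.000²·sin(360°/32) = 199.77 mm²); the r=6 cylinder at (15.5, 15) gives a regular 32-gon of circumradius 6 (constant along its height) (area = (32/2)·6.000²·sin(360°/32) = 112.37 mm²); Taking the first minus the rest: starting from the r=3.5 sphere (8.24 mm²), the r=8 cylinder at (8, 8.5) misses the remaining region (no effect); the r=6 cylinder at (15.5, 15) misses the remaining region (no effect) — area = 8.24 mm². So its area = 8.24 mm². Layer 1 (z = 0.2): the r=3.5 sphere contributes a regular 32-gon of circumradius √(3.5²−3.3²) = 1.166 (area = (32/2)·1.166²·sin(360°/32) = 4.25 mm²); the r=8 cylinder at (8, 8.5) gives a regular 32-gon of circumradius 8 (constant along its height) (area = (32/2)·8.000²·sin(360°/32) = 199.77 mm²); the cylinder at (15.5, 15): section is a regular 32-gon, circumradius r=6 (area = (32/2)·6.000²·sin(360°/32) = 112.37 mm²); Taking the first minus the rest: starting from the r=3.5 sphere (4.25 mm²), the r=8 cylinder at (8, 8.5) misses the remaining region (no effect); the r=6 cylinder at (15.5, 15) misses the remaining region (no effect) — area = 4.25 mm². So its area = 4.25 mm². Layer 2 is larger (8.24 vs 4.25 mm²).

layer 2 (z = 0.4 mm)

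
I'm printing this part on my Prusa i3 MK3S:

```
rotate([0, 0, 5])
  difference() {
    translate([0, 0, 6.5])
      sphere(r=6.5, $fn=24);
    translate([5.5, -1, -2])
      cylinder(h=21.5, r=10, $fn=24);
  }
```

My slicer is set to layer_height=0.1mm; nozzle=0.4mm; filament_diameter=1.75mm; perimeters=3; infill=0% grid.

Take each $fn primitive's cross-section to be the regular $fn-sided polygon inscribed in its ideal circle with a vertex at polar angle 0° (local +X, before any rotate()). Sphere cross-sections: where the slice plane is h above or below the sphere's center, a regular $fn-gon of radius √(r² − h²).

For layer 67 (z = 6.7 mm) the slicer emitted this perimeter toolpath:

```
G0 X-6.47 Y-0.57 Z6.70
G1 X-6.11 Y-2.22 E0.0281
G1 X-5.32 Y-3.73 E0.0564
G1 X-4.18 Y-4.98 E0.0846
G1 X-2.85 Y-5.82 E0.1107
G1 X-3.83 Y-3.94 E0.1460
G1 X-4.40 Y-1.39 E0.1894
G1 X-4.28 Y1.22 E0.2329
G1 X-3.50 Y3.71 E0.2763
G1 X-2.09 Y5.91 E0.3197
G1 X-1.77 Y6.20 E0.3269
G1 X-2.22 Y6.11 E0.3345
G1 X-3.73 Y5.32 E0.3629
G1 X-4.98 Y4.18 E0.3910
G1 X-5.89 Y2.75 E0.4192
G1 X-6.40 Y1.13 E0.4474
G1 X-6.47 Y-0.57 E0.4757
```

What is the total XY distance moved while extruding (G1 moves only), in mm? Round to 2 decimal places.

Sum the Euclidean lengths of each G1 segment: total = 28.61 mm.

28.61 mm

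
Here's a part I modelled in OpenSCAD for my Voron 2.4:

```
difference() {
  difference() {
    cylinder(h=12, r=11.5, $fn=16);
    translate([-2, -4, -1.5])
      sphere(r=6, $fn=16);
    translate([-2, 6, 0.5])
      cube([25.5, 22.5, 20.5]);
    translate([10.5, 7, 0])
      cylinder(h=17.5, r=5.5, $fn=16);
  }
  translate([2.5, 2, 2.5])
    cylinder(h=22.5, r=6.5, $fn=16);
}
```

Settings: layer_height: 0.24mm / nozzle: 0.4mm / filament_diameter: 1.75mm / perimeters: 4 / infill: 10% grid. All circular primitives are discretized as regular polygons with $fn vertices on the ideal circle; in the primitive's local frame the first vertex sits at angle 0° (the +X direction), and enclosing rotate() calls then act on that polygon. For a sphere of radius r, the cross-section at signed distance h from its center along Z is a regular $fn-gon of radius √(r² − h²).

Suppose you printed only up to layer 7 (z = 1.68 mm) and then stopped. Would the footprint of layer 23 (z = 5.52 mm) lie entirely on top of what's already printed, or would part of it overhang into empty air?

part overhangs

Compare the two slices. At z = 1.68: the cylinder: section is a regular 16-gon, circumradius r=11.5 (area = (16/2)·11.500²·sin(360°/16) = 404.88 mm²); the r=6 sphere at (-2, -4) slices to a regular 16-gon of circumradius 5.088 (√(r²−h²) with h=3.18 from center) (area = (16/2)·5.088²·sin(360°/16) = 79.25 mm²); the cube at (-2, 6) is present — its section is the full 25.5×22.5 rectangle (area 573.75 mm²); the r=5.5 cylinder at (10.5, 7) gives a regular 16-gon of circumradius 5.5 (constant along its height) (area = (16/2)·5.500²·sin(360°/16) = 92.61 mm²); Subtracting the remaining from the first: starting from the r=11.5 cylinder (404.88 mm²), the r=6 sphere at (-2, -4) lies wholly inside it (removes its full 79.25 mm² and its 31.76 mm outline becomes a hole wall); the 25.5×22.5 cube at (-2, 6) partially overlaps it — only the 47.00 mm² overlap (of its 573.75 mm²) is removed, clipping the outline; the r=5.5 cylinder at (10.5, 7) partially overlaps it — only the 18.25 mm² overlap (of its 92.61 mm²) is removed, clipping the outline — area = 260.37 mm²; the cylinder at (2.5, 2) is absent (z outside [2.5, 25]); Taking the first minus the rest: none of the subtracted shapes is present at this height, so that combined region is unchanged — area = 260.37 mm². At z = 5.52: the r=11.5 cylinder gives a regular 16-gon of circumradius 11.5 (constant along its height) (area = (16/2)·11.500²·sin(360°/16) = 404.88 mm²); the sphere at (-2, -4) does not reach this height (|z−center|=7.020 > r=6); the cube at (-2, 6) (footprint 25.5×22.5) is included at this height (area 573.75 mm²); the r=5.5 cylinder at (10.5, 7) gives a regular 16-gon of circumradius 5.5 (constant along its height) (area = (16/2)·5.500²·sin(360°/16) = 92.61 mm²); Subtracting the remaining from the first: starting from the r=11.5 cylinder (404.88 mm²), the 25.5×22.5 cube at (-2, 6) partially overlaps it — only the 47.00 mm² overlap (of its 573.75 mm²) is removed, clipping the outline; the r=5.5 cylinder at (10.5, 7) partially overlaps it — only the 18.25 mm² overlap (of its 92.61 mm²) is removed, clipping the outline — area = 339.63 mm²; the r=6.5 cylinder at (2.5, 2) gives a regular 16-gon of circumradius 6.5 (constant along its height) (area = (16/2)·6.500²·sin(360°/16) = 129.35 mm²); Subtracting the remaining from the first: starting from that combined region (339.63 mm²), the r=6.5 cylinder at (2.5, 2) partially overlaps it — only the 103.50 mm² overlap (of its 129.35 mm²) is removed, clipping the outline — area = 236.13 mm². Checking containment: at z = 5.52 the cross-section extends beyond the z = 1.68 cross-section by about 55.92 mm².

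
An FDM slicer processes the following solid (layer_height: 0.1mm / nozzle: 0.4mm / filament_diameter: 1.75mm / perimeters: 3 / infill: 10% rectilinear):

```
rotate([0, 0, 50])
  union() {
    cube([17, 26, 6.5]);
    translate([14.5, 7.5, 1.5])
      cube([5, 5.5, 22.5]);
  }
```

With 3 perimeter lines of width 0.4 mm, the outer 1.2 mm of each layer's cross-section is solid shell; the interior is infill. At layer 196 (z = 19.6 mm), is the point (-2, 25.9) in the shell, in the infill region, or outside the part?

outside

At z = 19.6 mm: the cube does not reach this height (z outside [0, 6.5]); the 5×5.5 cube at (14.5, 7.5) contributes its full rectangle; Merging all regions: only the 5×5.5 cube at (14.5, 7.5) is present, so the union is just that shape — 1 connected region; (rotated 50° about Z; rotation is an isometry so areas/perimeters/island counts are preserved). Overall, the cross-section is a single solid region. Undo the 50° rotation: the query point maps to (18.555, 18.180) in the un-rotated model frame. The nearest boundary edge runs (19.50, 13.00)→(14.50, 13.00); distance from the point to it = 5.18 mm. The point is not inside any of the regions above, so it lies outside the cross-section (5.18 mm from the nearest boundary).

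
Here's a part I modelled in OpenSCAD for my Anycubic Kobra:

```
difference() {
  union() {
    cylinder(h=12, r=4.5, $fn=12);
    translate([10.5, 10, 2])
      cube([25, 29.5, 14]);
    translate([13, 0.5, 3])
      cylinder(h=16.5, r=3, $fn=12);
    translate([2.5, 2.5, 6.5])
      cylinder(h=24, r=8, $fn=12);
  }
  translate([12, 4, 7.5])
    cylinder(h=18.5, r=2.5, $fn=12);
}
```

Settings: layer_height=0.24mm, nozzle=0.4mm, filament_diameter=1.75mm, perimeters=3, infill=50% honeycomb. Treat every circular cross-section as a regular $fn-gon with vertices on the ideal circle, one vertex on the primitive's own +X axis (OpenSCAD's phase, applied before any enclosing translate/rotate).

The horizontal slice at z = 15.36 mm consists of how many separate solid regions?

At z = 15.36 mm: the cylinder is absent (z outside [0, 12]); the cube at (10.5, 10) (footprint 25×29.5) is included at this height; the r=3 cylinder at (13, 0.5) contributes a regular 12-gon of circumradius 3; the cylinder at (2.5, 2.5): section is a regular 12-gon, circumradius r=8; Merging all regions: the 3 present regions are separate (no shared area or edge), so areas and boundary lengths simply add and each stays a separate island — 3 connected regions; the cylinder at (12, 4): section is a regular 12-gon, circumradius r=2.5; After the difference (first − rest): starting from the result so far, the r=2.5 cylinder at (12, 4) partially overlaps it — only the 5.99 mm² overlap (of its 18.75 mm²) is removed, clipping the outline — 3 connected regions. The result has 3 disconnected regions.

3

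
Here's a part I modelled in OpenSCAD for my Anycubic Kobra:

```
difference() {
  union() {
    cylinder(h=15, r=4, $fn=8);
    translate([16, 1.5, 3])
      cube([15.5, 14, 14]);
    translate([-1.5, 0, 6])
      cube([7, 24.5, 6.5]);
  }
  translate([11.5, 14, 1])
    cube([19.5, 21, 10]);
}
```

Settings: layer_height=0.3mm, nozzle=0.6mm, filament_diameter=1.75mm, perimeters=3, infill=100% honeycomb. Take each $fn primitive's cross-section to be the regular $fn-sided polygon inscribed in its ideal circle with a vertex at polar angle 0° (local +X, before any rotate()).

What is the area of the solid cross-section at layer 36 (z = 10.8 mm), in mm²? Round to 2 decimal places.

394.41 mm²

At z = 10.8 mm: the r=4 cylinder contributes a regular 8-gon of circumradius 4 (area = (8/2)·4.000²·sin(360°/8) = 45.25 mm²); the 15.5×14 cube at (16, 1.5) contributes its full rectangle (area 217.00 mm²); the cube at (-1.5, 0) (footprint 7×24.5) is included at this height (area 171.50 mm²); Merging all regions: the regions partially overlap — summed areas 433.75 mm² minus the doubly-counted overlap 16.85 mm² gives 416.91 mm² — area = 416.91 mm²; the 19.5×21 cube at (11.5, 14) contributes its full rectangle (area 409.50 mm²); Subtracting the remaining from the first: starting from that combined region (416.91 mm²), the 19.5×21 cube at (11.5, 14) partially overlaps it — only the 22.50 mm² overlap (of its 409.50 mm²) is removed, clipping the outline — area = 394.41 mm². Overall, the cross-section has 2 separate islands. Net area = 394.41 mm².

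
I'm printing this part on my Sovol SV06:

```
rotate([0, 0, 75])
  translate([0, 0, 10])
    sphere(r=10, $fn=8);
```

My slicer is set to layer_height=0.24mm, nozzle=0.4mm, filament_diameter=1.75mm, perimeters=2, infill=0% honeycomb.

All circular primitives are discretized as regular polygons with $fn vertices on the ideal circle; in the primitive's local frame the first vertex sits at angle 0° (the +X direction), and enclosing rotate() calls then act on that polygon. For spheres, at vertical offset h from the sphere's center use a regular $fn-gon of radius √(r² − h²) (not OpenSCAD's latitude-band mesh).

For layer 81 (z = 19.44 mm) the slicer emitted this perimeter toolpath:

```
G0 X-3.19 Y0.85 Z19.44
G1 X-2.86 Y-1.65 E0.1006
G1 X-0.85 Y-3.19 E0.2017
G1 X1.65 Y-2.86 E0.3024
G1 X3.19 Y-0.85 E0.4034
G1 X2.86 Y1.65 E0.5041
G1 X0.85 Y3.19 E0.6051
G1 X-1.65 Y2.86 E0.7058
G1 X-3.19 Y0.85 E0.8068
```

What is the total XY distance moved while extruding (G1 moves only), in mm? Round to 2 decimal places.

Sum the Euclidean lengths of each G1 segment: total = 20.22 mm.

20.22 mm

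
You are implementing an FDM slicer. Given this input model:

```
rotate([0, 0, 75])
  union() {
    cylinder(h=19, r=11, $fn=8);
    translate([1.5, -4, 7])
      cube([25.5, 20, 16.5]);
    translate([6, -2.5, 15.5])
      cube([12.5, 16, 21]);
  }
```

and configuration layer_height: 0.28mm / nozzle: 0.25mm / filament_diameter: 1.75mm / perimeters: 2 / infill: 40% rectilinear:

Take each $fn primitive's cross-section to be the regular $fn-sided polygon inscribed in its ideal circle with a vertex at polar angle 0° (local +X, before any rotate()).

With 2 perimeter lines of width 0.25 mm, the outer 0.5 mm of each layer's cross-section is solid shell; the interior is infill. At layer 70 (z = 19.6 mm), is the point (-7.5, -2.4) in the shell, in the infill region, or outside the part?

At z = 19.6 mm: the cylinder does not reach this height (z outside [0, 19]); the 25.5×20 cube at (1.5, -4) contributes its full rectangle; the 12.5×16 cube at (6, -2.5) contributes its full rectangle; Taking the union: the 12.5×16 cube at (6, -2.5) lies entirely inside the 25.5×20 cube at (1.5, -4), so the union is just the 25.5×20 cube at (1.5, -4) — 1 connected region; (rotated 75° about Z; rotation is an isometry so areas/perimeters/island counts are preserved). Overall, the cross-section is a single solid region. Undo the 75° rotation: the query point maps to (-4.259, 6.623) in the un-rotated model frame. The nearest boundary edge runs (1.50, -4.00)→(1.50, 16.00); distance from the point to it = 5.76 mm. The point is not inside any of the regions above, so it lies outside the cross-section (5.76 mm from the nearest boundary).

outside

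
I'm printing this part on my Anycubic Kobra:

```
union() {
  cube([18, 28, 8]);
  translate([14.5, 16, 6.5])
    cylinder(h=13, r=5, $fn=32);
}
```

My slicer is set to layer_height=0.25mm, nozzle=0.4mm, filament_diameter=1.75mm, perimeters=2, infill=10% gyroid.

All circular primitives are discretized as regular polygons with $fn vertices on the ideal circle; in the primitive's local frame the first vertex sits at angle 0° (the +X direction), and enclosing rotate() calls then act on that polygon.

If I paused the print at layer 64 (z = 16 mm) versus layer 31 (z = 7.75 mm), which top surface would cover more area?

Layer 64 (z = 16): the cube is not intersected at this z (z outside [0, 8]); the r=5 cylinder at (14.5, 16) gives a regular 32-gon of circumradius 5 (constant along its height) (area = (32/2)·5.000²·sin(360°/32) = 78.04 mm²); Merging all regions: only the r=5 cylinder at (14.5, 16) is present, so the union is just that shape — area = 78.04 mm². So its area = 78.04 mm². Layer 31 (z = 7.75): the 18×28 cube contributes its full rectangle (area 504.00 mm²); the cylinder at (14.5, 16): section is a regular 32-gon, circumradius r=5 (area = (32/2)·5.000²·sin(360°/32) = 78.04 mm²); Merging all regions: the regions partially overlap — summed areas 582.04 mm² minus the doubly-counted overlap 70.77 mm² gives 511.26 mm² — area = 511.26 mm². So its area = 511.26 mm². Layer 31 is larger (511.26 vs 78.04 mm²).

layer 31 (z = 7.75 mm)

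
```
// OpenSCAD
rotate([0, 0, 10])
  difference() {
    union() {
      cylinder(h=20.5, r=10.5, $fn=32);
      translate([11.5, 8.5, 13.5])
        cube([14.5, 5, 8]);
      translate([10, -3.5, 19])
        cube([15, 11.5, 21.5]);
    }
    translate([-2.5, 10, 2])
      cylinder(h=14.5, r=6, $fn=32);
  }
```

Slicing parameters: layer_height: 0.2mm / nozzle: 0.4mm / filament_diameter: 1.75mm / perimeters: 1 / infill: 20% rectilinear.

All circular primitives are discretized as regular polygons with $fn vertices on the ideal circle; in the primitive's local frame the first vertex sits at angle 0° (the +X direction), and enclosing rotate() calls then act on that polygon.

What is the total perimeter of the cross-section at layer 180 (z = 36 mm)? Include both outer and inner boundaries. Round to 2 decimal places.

At z = 36 mm: the cylinder does not reach this height (z outside [0, 20.5]); the cube at (11.5, 8.5) is not intersected at this z (z outside [13.5, 21.5]); the cube at (10, -3.5) (footprint 15×11.5) is included at this height (perimeter 53.00 mm); Taking the union: only the 15×11.5 cube at (10, -3.5) is present, so the union is just that shape — boundary = 53.00 mm; the cylinder at (-2.5, 10) is absent (z outside [2, 16.5]); Taking the first minus the rest: none of the subtracted shapes is present at this height, so the result so far is unchanged — boundary = 53.00 mm; (whole slice rotated 10° about Z — lengths, areas and connectivity unchanged). Overall, the cross-section is a single solid region. Total boundary length (outer) = 53.00 mm.

53.00 mm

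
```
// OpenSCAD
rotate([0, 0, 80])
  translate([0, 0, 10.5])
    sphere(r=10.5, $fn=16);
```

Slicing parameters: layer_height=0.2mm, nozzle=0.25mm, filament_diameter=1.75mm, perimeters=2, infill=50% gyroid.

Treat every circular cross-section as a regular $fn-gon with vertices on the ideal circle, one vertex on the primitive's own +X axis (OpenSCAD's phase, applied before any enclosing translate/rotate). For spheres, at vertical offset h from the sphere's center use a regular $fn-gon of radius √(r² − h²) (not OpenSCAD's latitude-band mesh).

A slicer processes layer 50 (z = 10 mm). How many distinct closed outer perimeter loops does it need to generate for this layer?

At z = 10 mm: the sphere: section is a regular 16-gon, circumradius = √(r²−h²) = √(10.5²−0.5²) = 10.488; (rotated 80° about Z; rotation is an isometry so areas/perimeters/island counts are preserved). The result has 1 disconnected region.

1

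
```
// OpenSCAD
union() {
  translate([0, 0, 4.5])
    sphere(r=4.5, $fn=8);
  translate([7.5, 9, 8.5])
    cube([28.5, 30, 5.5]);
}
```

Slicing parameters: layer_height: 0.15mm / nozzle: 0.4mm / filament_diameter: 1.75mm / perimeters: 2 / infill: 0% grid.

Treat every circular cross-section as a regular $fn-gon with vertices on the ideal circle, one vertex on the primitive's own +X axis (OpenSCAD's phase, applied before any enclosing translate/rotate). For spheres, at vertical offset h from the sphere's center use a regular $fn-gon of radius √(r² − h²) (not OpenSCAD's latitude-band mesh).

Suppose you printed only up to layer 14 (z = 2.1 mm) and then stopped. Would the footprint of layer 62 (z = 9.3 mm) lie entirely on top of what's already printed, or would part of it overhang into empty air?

part overhangs

Compare the two slices. At z = 2.1: the r=4.5 sphere slices to a regular 8-gon of circumradius 3.807 (√(r²−h²) with h=2.4 from center) (area = (8/2)·3.807²·sin(360°/8) = 40.98 mm²); the cube at (7.5, 9) does not reach this height (z outside [8.5, 14]); Merging all regions: only the r=4.5 sphere is present, so the union is just that shape — area = 40.98 mm². At z = 9.3: the sphere is not intersected at this z (|z−center|=4.800 > r=4.5); the 28.5×30 cube at (7.5, 9) contributes its full rectangle (area 855.00 mm²); Merging all regions: only the 28.5×30 cube at (7.5, 9) is present, so the union is just that shape — area = 855.00 mm². Checking containment: at z = 9.3 the cross-section extends beyond the z = 2.1 cross-section by about 855.00 mm².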